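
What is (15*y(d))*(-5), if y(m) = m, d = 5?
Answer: -375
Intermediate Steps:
(15*y(d))*(-5) = (15*5)*(-5) = 75*(-5) = -375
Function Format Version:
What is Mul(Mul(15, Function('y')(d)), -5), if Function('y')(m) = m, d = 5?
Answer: -375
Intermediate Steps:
Mul(Mul(15, Function('y')(d)), -5) = Mul(Mul(15, 5), -5) = Mul(75, -5) = -375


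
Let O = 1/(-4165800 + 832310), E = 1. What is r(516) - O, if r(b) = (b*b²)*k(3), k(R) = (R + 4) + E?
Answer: 3663854753080321/3333490 ≈ 1.0991e+9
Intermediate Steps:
O = -1/3333490 (O = 1/(-3333490) = -1/3333490 ≈ -2.9999e-7)
k(R) = 5 + R (k(R) = (R + 4) + 1 = (4 + R) + 1 = 5 + R)
r(b) = 8*b³ (r(b) = (b*b²)*(5 + 3) = b³*8 = 8*b³)
r(516) - O = 8*516³ - 1*(-1/3333490) = 8*137388096 + 1/3333490 = 1099104768 + 1/3333490 = 3663854753080321/3333490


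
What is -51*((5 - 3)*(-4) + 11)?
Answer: -153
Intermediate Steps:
-51*((5 - 3)*(-4) + 11) = -51*(2*(-4) + 11) = -51*(-8 + 11) = -51*3 = -153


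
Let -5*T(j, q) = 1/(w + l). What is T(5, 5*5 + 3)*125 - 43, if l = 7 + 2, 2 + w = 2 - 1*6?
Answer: -154/3 ≈ -51.333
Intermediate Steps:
w = -6 (w = -2 + (2 - 1*6) = -2 + (2 - 6) = -2 - 4 = -6)
l = 9
T(j, q) = -1/15 (T(j, q) = -1/(5*(-6 + 9)) = -⅕/3 = -⅕*⅓ = -1/15)
T(5, 5*5 + 3)*125 - 43 = -1/15*125 - 43 = -25/3 - 43 = -154/3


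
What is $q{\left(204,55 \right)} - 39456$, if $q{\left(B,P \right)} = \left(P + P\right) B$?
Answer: $-17016$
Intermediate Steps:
$q{\left(B,P \right)} = 2 B P$ ($q{\left(B,P \right)} = 2 P B = 2 B P$)
$q{\left(204,55 \right)} - 39456 = 2 \cdot 204 \cdot 55 - 39456 = 22440 - 39456 = -17016$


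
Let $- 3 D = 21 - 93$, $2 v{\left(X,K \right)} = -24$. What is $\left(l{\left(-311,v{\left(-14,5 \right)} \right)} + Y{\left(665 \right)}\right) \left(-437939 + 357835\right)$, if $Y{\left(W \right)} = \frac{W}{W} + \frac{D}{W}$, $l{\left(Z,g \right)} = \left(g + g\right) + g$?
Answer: $\frac{98026216}{35} \approx 2.8007 \cdot 10^{6}$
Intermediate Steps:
$v{\left(X,K \right)} = -12$ ($v{\left(X,K \right)} = \frac{1}{2} \left(-24\right) = -12$)
$l{\left(Z,g \right)} = 3 g$ ($l{\left(Z,g \right)} = 2 g + g = 3 g$)
$D = 24$ ($D = - \frac{21 - 93}{3} = \left(- \frac{1}{3}\right) \left(-72\right) = 24$)
$Y{\left(W \right)} = 1 + \frac{24}{W}$ ($Y{\left(W \right)} = \frac{W}{W} + \frac{24}{W} = 1 + \frac{24}{W}$)
$\left(l{\left(-311,v{\left(-14,5 \right)} \right)} + Y{\left(665 \right)}\right) \left(-437939 + 357835\right) = \left(3 \left(-12\right) + \frac{24 + 665}{665}\right) \left(-437939 + 357835\right) = \left(-36 + \frac{1}{665} \cdot 689\right) \left(-80104\right) = \left(-36 + \frac{689}{665}\right) \left(-80104\right) = \left(- \frac{23251}{665}\right) \left(-80104\right) = \frac{98026216}{35}$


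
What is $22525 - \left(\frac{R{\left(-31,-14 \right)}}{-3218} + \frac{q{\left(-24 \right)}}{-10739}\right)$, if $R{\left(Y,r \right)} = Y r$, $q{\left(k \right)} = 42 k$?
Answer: $\frac{389211332266}{17279051} \approx 22525.0$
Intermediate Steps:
$22525 - \left(\frac{R{\left(-31,-14 \right)}}{-3218} + \frac{q{\left(-24 \right)}}{-10739}\right) = 22525 - \left(\frac{\left(-31\right) \left(-14\right)}{-3218} + \frac{42 \left(-24\right)}{-10739}\right) = 22525 - \left(434 \left(- \frac{1}{3218}\right) - - \frac{1008}{10739}\right) = 22525 - \left(- \frac{217}{1609} + \frac{1008}{10739}\right) = 22525 - - \frac{708491}{17279051} = 22525 + \frac{708491}{17279051} = \frac{389211332266}{17279051}$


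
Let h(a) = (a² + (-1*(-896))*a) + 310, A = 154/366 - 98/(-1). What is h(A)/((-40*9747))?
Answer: -3288005359/13056691320 ≈ -0.25183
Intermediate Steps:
A = 18011/183 (A = 154*(1/366) - 98*(-1) = 77/183 + 98 = 18011/183 ≈ 98.421)
h(a) = 310 + a² + 896*a (h(a) = (a² + 896*a) + 310 = 310 + a² + 896*a)
h(A)/((-40*9747)) = (310 + (18011/183)² + 896*(18011/183))/((-40*9747)) = (310 + 324396121/33489 + 16137856/183)/(-389880) = (3288005359/33489)*(-1/389880) = -3288005359/13056691320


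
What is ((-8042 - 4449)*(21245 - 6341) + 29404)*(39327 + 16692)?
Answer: -10427178352740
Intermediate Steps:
((-8042 - 4449)*(21245 - 6341) + 29404)*(39327 + 16692) = (-12491*14904 + 29404)*56019 = (-186165864 + 29404)*56019 = -186136460*56019 = -10427178352740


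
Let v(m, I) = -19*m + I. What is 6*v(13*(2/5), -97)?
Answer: -5874/5 ≈ -1174.8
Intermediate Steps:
v(m, I) = I - 19*m
6*v(13*(2/5), -97) = 6*(-97 - 247*2/5) = 6*(-97 - 19*26/5) = 6*(-97 - 494/5) = 6*(-979/5) = -5874/5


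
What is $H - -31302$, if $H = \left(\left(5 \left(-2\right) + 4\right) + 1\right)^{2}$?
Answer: $31327$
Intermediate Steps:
$H = 25$ ($H = \left(\left(-10 + 4\right) + 1\right)^{2} = \left(-6 + 1\right)^{2} = \left(-5\right)^{2} = 25$)
$H - -31302 = 25 - -31302 = 25 + 31302 = 31327$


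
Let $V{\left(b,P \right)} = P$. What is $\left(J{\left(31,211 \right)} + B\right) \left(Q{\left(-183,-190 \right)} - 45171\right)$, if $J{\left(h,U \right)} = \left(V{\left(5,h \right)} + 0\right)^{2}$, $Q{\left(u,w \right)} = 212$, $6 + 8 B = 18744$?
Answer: $- \frac{594043267}{4} \approx -1.4851 \cdot 10^{8}$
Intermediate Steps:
$B = \frac{9369}{4}$ ($B = - \frac{3}{4} + \frac{1}{8} \cdot 18744 = - \frac{3}{4} + 2343 = \frac{9369}{4} \approx 2342.3$)
$J{\left(h,U \right)} = h^{2}$ ($J{\left(h,U \right)} = \left(h + 0\right)^{2} = h^{2}$)
$\left(J{\left(31,211 \right)} + B\right) \left(Q{\left(-183,-190 \right)} - 45171\right) = \left(31^{2} + \frac{9369}{4}\right) \left(212 - 45171\right) = \left(961 + \frac{9369}{4}\right) \left(-44959\right) = \frac{13213}{4} \left(-44959\right) = - \frac{594043267}{4}$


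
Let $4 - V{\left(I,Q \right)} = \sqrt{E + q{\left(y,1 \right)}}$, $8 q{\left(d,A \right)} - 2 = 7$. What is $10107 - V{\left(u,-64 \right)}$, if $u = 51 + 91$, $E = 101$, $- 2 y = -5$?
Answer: $10103 + \frac{\sqrt{1634}}{4} \approx 10113.0$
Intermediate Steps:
$y = \frac{5}{2}$ ($y = \left(- \frac{1}{2}\right) \left(-5\right) = \frac{5}{2} \approx 2.5$)
$q{\left(d,A \right)} = \frac{9}{8}$ ($q{\left(d,A \right)} = \frac{1}{4} + \frac{1}{8} \cdot 7 = \frac{1}{4} + \frac{7}{8} = \frac{9}{8}$)
$u = 142$
$V{\left(I,Q \right)} = 4 - \frac{\sqrt{1634}}{4}$ ($V{\left(I,Q \right)} = 4 - \sqrt{101 + \frac{9}{8}} = 4 - \sqrt{\frac{817}{8}} = 4 - \frac{\sqrt{1634}}{4}$)
$10107 - V{\left(u,-64 \right)} = 10107 - \left(4 - \frac{\sqrt{1634}}{4}\right) = 10103 + \frac{\sqrt{1634}}{4}$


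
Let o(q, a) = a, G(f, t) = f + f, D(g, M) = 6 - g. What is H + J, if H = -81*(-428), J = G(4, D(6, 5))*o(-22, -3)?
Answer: 34644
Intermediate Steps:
G(f, t) = 2*f
J = -24 (J = (2*4)*(-3) = 8*(-3) = -24)
H = 34668
H + J = 34668 - 24 = 34644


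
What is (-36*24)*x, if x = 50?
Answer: -43200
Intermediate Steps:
(-36*24)*x = -36*24*50 = -864*50 = -43200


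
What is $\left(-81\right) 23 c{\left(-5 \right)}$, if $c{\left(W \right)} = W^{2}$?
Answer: $-46575$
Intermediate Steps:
$\left(-81\right) 23 c{\left(-5 \right)} = \left(-81\right) 23 \left(-5\right)^{2} = \left(-1863\right) 25 = -46575$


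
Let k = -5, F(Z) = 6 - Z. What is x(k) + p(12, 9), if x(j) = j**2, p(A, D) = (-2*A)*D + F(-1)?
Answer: -184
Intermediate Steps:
p(A, D) = 7 - 2*A*D (p(A, D) = (-2*A)*D + (6 - 1*(-1)) = -2*A*D + (6 + 1) = -2*A*D + 7 = 7 - 2*A*D)
x(k) + p(12, 9) = (-5)**2 + (7 - 2*12*9) = 25 + (7 - 216) = 25 - 209 = -184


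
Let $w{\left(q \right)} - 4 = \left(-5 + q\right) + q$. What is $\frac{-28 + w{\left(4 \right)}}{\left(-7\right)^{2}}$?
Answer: $- \frac{3}{7} \approx -0.42857$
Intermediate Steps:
$w{\left(q \right)} = -1 + 2 q$ ($w{\left(q \right)} = 4 + \left(\left(-5 + q\right) + q\right) = 4 + \left(-5 + 2 q\right) = -1 + 2 q$)
$\frac{-28 + w{\left(4 \right)}}{\left(-7\right)^{2}} = \frac{-28 + \left(-1 + 2 \cdot 4\right)}{\left(-7\right)^{2}} = \frac{-28 + \left(-1 + 8\right)}{49} = \frac{-28 + 7}{49} = \frac{1}{49} \left(-21\right) = - \frac{3}{7}$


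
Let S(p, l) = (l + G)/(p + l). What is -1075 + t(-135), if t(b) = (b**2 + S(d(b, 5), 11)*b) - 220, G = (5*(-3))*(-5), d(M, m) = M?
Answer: 1055465/62 ≈ 17024.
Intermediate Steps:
G = 75 (G = -15*(-5) = 75)
S(p, l) = (75 + l)/(l + p) (S(p, l) = (l + 75)/(p + l) = (75 + l)/(l + p))
t(b) = -220 + b**2 + 86*b/(11 + b) (t(b) = (b**2 + ((75 + 11)/(11 + b))*b) - 220 = (b**2 + (86/(11 + b))*b) - 220 = (b**2 + 86*b/(11 + b)) - 220 = -220 + b**2 + 86*b/(11 + b))
-1075 + t(-135) = -1075 + (86*(-135) + (-220 + (-135)**2)*(11 - 135))/(11 - 135) = -1075 + (-11610 + (-220 + 18225)*(-124))/(-124) = -1075 - (-11610 + 18005*(-124))/124 = -1075 - (-11610 - 2232620)/124 = -1075 - 1/124*(-2244230) = -1075 + 1122115/62 = 1055465/62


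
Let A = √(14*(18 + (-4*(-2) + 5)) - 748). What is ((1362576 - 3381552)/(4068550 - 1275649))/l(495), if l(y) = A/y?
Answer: 166565520*I*√314/146161819 ≈ 20.194*I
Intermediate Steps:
A = I*√314 (A = √(14*(18 + (8 + 5)) - 748) = √(14*(18 + 13) - 748) = √(14*31 - 748) = √(434 - 748) = √(-314) = I*√314 ≈ 17.72*I)
l(y) = I*√314/y (l(y) = (I*√314)/y = I*√314/y)
((1362576 - 3381552)/(4068550 - 1275649))/l(495) = ((1362576 - 3381552)/(4068550 - 1275649))/((I*√314/495)) = (-2018976/2792901)/((I*√314*(1/495))) = (-2018976*1/2792901)/((I*√314/495)) = -(-166565520)*I*√314/146161819 = 166565520*I*√314/146161819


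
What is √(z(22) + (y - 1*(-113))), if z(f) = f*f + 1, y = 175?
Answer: √773 ≈ 27.803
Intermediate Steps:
z(f) = 1 + f² (z(f) = f² + 1 = 1 + f²)
√(z(22) + (y - 1*(-113))) = √((1 + 22²) + (175 - 1*(-113))) = √((1 + 484) + (175 + 113)) = √(485 + 288) = √773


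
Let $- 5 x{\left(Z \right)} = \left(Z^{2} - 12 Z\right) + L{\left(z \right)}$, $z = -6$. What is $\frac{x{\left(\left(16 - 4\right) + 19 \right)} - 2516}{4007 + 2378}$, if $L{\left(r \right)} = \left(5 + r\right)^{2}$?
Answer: $- \frac{2634}{6385} \approx -0.41253$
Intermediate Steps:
$x{\left(Z \right)} = - \frac{1}{5} - \frac{Z^{2}}{5} + \frac{12 Z}{5}$ ($x{\left(Z \right)} = - \frac{\left(Z^{2} - 12 Z\right) + \left(5 - 6\right)^{2}}{5} = - \frac{\left(Z^{2} - 12 Z\right) + \left(-1\right)^{2}}{5} = - \frac{\left(Z^{2} - 12 Z\right) + 1}{5} = - \frac{1 + Z^{2} - 12 Z}{5} = - \frac{1}{5} - \frac{Z^{2}}{5} + \frac{12 Z}{5}$)
$\frac{x{\left(\left(16 - 4\right) + 19 \right)} - 2516}{4007 + 2378} = \frac{\left(- \frac{1}{5} - \frac{\left(\left(16 - 4\right) + 19\right)^{2}}{5} + \frac{12 \left(\left(16 - 4\right) + 19\right)}{5}\right) - 2516}{4007 + 2378} = \frac{\left(- \frac{1}{5} - \frac{\left(12 + 19\right)^{2}}{5} + \frac{12 \left(12 + 19\right)}{5}\right) - 2516}{6385} = \left(\left(- \frac{1}{5} - \frac{31^{2}}{5} + \frac{12}{5} \cdot 31\right) - 2516\right) \frac{1}{6385} = \left(\left(- \frac{1}{5} - \frac{961}{5} + \frac{372}{5}\right) - 2516\right) \frac{1}{6385} = \left(-118 - 2516\right) \frac{1}{6385} = \left(-2634\right) \frac{1}{6385} = - \frac{2634}{6385}$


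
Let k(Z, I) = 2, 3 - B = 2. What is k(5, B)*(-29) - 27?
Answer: -85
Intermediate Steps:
B = 1 (B = 3 - 1*2 = 3 - 2 = 1)
k(5, B)*(-29) - 27 = 2*(-29) - 27 = -58 - 27 = -85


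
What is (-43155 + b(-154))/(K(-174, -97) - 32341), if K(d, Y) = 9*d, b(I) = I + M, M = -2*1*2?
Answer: 43313/33907 ≈ 1.2774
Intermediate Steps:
M = -4 (M = -2*2 = -4)
b(I) = -4 + I (b(I) = I - 4 = -4 + I)
(-43155 + b(-154))/(K(-174, -97) - 32341) = (-43155 + (-4 - 154))/(9*(-174) - 32341) = (-43155 - 158)/(-1566 - 32341) = -43313/(-33907) = -43313*(-1/33907) = 43313/33907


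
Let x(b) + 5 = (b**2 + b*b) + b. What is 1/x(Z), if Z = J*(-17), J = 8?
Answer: 1/36851 ≈ 2.7136e-5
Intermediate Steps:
Z = -136 (Z = 8*(-17) = -136)
x(b) = -5 + b + 2*b**2 (x(b) = -5 + ((b**2 + b*b) + b) = -5 + ((b**2 + b**2) + b) = -5 + (2*b**2 + b) = -5 + (b + 2*b**2) = -5 + b + 2*b**2)
1/x(Z) = 1/(-5 - 136 + 2*(-136)**2) = 1/(-5 - 136 + 2*18496) = 1/(-5 - 136 + 36992) = 1/36851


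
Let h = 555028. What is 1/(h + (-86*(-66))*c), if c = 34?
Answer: 1/748012 ≈ 1.3369e-6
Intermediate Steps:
1/(h + (-86*(-66))*c) = 1/(555028 - 86*(-66)*34) = 1/(555028 + 5676*34) = 1/(555028 + 192984) = 1/748012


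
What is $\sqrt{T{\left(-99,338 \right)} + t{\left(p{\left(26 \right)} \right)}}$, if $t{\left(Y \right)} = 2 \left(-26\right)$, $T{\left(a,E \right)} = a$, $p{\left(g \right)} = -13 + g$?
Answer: $i \sqrt{151} \approx 12.288 i$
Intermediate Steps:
$t{\left(Y \right)} = -52$
$\sqrt{T{\left(-99,338 \right)} + t{\left(p{\left(26 \right)} \right)}} = \sqrt{-99 - 52} = \sqrt{-151} = i \sqrt{151}$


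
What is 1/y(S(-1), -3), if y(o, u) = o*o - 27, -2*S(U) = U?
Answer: -4/107 ≈ -0.037383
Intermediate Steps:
S(U) = -U/2
y(o, u) = -27 + o² (y(o, u) = o² - 27 = -27 + o²)
1/y(S(-1), -3) = 1/(-27 + (-½*(-1))²) = 1/(-27 + (½)²) = 1/(-27 + ¼) = 1/(-107/4) = -4/107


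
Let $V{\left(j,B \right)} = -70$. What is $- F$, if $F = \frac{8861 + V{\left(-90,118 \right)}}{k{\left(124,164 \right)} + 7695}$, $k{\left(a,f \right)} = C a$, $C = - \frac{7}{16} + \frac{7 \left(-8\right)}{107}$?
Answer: $- \frac{3762548}{3242465} \approx -1.1604$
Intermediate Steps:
$C = - \frac{1645}{1712}$ ($C = \left(-7\right) \frac{1}{16} - \frac{56}{107} = - \frac{7}{16} - \frac{56}{107} = - \frac{1645}{1712} \approx -0.96086$)
$k{\left(a,f \right)} = - \frac{1645 a}{1712}$
$F = \frac{3762548}{3242465}$ ($F = \frac{8861 - 70}{\left(- \frac{1645}{1712}\right) 124 + 7695} = \frac{8791}{- \frac{50995}{428} + 7695} = \frac{8791}{\frac{3242465}{428}} = 8791 \cdot \frac{428}{3242465} = \frac{3762548}{3242465} \approx 1.1604$)
$- F = \left(-1\right) \frac{3762548}{3242465} = - \frac{3762548}{3242465}$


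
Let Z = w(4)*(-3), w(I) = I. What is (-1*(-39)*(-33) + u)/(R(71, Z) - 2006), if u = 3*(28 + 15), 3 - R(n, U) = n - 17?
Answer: 1158/2057 ≈ 0.56296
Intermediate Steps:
Z = -12 (Z = 4*(-3) = -12)
R(n, U) = 20 - n (R(n, U) = 3 - (n - 17) = 3 - (-17 + n) = 3 + (17 - n) = 20 - n)
u = 129 (u = 3*43 = 129)
(-1*(-39)*(-33) + u)/(R(71, Z) - 2006) = (-1*(-39)*(-33) + 129)/((20 - 1*71) - 2006) = (39*(-33) + 129)/((20 - 71) - 2006) = (-1287 + 129)/(-51 - 2006) = -1158/(-2057) = -1158*(-1/2057) = 1158/2057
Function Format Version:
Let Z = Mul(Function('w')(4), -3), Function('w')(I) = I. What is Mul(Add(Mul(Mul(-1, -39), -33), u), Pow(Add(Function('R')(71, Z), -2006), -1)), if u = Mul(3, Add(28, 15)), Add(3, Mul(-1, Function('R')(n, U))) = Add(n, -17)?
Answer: Rational(1158, 2057) ≈ 0.56296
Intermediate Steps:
Z = -12 (Z = Mul(4, -3) = -12)
Function('R')(n, U) = Add(20, Mul(-1, n)) (Function('R')(n, U) = Add(3, Mul(-1, Add(n, -17))) = Add(3, Mul(-1, Add(-17, n))) = Add(3, Add(17, Mul(-1, n))) = Add(20, Mul(-1, n)))
u = 129 (u = Mul(3, 43) = 129)
Mul(Add(Mul(Mul(-1, -39), -33), u), Pow(Add(Function('R')(71, Z), -2006), -1)) = Mul(Add(Mul(Mul(-1, -39), -33), 129), Pow(Add(Add(20, Mul(-1, 71)), -2006), -1)) = Mul(Add(Mul(39, -33), 129), Pow(Add(Add(20, -71), -2006), -1)) = Mul(Add(-1287, 129), Pow(Add(-51, -2006), -1)) = Mul(-1158, Pow(-2057, -1)) = Mul(-1158, Rational(-1, 2057)) = Rational(1158, 2057)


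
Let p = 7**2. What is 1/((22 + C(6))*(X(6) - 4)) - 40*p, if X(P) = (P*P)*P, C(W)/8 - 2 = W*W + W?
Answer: -155404479/79288 ≈ -1960.0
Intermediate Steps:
C(W) = 16 + 8*W + 8*W**2 (C(W) = 16 + 8*(W*W + W) = 16 + 8*(W**2 + W) = 16 + 8*(W + W**2) = 16 + (8*W + 8*W**2) = 16 + 8*W + 8*W**2)
X(P) = P**3 (X(P) = P**2*P = P**3)
p = 49
1/((22 + C(6))*(X(6) - 4)) - 40*p = 1/((22 + (16 + 8*6 + 8*6**2))*(6**3 - 4)) - 40*49 = 1/((22 + (16 + 48 + 8*36))*(216 - 4)) - 1960 = 1/((22 + (16 + 48 + 288))*212) - 1960 = 1/((22 + 352)*212) - 1960 = 1/(374*212) - 1960 = 1/79288 - 1960 = -155404479/79288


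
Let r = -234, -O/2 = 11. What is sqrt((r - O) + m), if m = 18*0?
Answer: 2*I*sqrt(53) ≈ 14.56*I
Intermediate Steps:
O = -22 (O = -2*11 = -22)
m = 0
sqrt((r - O) + m) = sqrt((-234 - 1*(-22)) + 0) = sqrt((-234 + 22) + 0) = sqrt(-212 + 0) = sqrt(-212) = 2*I*sqrt(53)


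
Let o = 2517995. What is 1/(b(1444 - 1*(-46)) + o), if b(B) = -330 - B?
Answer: 1/2516175 ≈ 3.9743e-7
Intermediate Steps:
1/(b(1444 - 1*(-46)) + o) = 1/((-330 - (1444 - 1*(-46))) + 2517995) = 1/((-330 - (1444 + 46)) + 2517995) = 1/((-330 - 1*1490) + 2517995) = 1/((-330 - 1490) + 2517995) = 1/(-1820 + 2517995) = 1/2516175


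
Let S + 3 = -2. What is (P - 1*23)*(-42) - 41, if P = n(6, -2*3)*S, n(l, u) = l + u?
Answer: 925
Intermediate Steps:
S = -5 (S = -3 - 2 = -5)
P = 0 (P = (6 - 2*3)*(-5) = (6 - 6)*(-5) = 0*(-5) = 0)
(P - 1*23)*(-42) - 41 = (0 - 1*23)*(-42) - 41 = (0 - 23)*(-42) - 41 = -23*(-42) - 41 = 966 - 41 = 925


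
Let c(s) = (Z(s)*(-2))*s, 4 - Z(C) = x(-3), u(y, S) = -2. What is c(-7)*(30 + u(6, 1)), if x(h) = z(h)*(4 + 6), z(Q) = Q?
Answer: 13328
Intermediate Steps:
x(h) = 10*h (x(h) = h*(4 + 6) = h*10 = 10*h)
Z(C) = 34 (Z(C) = 4 - 10*(-3) = 4 - 1*(-30) = 4 + 30 = 34)
c(s) = -68*s (c(s) = (34*(-2))*s = -68*s)
c(-7)*(30 + u(6, 1)) = (-68*(-7))*(30 - 2) = 476*28 = 13328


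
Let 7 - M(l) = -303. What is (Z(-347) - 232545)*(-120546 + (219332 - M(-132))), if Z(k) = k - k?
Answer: -22900101420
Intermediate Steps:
M(l) = 310 (M(l) = 7 - 1*(-303) = 7 + 303 = 310)
Z(k) = 0
(Z(-347) - 232545)*(-120546 + (219332 - M(-132))) = (0 - 232545)*(-120546 + (219332 - 1*310)) = -232545*(-120546 + (219332 - 310)) = -232545*(-120546 + 219022) = -232545*98476 = -22900101420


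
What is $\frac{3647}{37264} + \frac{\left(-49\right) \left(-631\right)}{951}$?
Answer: $\frac{1155633913}{35438064} \approx 32.61$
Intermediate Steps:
$\frac{3647}{37264} + \frac{\left(-49\right) \left(-631\right)}{951} = 3647 \cdot \frac{1}{37264} + 30919 \cdot \frac{1}{951} = \frac{3647}{37264} + \frac{30919}{951} = \frac{1155633913}{35438064}$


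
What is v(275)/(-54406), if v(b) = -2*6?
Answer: 6/27203 ≈ 0.00022056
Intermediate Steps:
v(b) = -12
v(275)/(-54406) = -12/(-54406) = -12*(-1/54406) = 6/27203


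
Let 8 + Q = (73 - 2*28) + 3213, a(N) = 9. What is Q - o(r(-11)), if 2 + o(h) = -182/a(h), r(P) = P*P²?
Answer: 29198/9 ≈ 3244.2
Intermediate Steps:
r(P) = P³
o(h) = -200/9 (o(h) = -2 - 182/9 = -200/9)
Q = 3222 (Q = -8 + ((73 - 2*28) + 3213) = -8 + ((73 - 56) + 3213) = -8 + (17 + 3213) = -8 + 3230 = 3222)
Q - o(r(-11)) = 3222 - 1*(-200/9) = 3222 + 200/9 = 29198/9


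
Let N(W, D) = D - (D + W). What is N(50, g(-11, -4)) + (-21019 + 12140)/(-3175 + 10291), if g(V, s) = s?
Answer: -364679/7116 ≈ -51.248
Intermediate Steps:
N(W, D) = -W (N(W, D) = D + (-D - W) = -W)
N(50, g(-11, -4)) + (-21019 + 12140)/(-3175 + 10291) = -1*50 + (-21019 + 12140)/(-3175 + 10291) = -50 - 8879/7116 = -364679/7116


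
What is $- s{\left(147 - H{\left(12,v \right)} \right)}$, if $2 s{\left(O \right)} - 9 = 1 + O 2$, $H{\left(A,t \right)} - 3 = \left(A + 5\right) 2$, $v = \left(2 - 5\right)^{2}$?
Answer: $-115$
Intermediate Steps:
$v = 9$ ($v = \left(-3\right)^{2} = 9$)
$H{\left(A,t \right)} = 13 + 2 A$ ($H{\left(A,t \right)} = 3 + \left(A + 5\right) 2 = 3 + \left(5 + A\right) 2 = 3 + \left(10 + 2 A\right) = 13 + 2 A$)
$s{\left(O \right)} = 5 + O$ ($s{\left(O \right)} = \frac{9}{2} + \frac{1 + O 2}{2} = \frac{9}{2} + \frac{1 + 2 O}{2} = \frac{9}{2} + \left(\frac{1}{2} + O\right) = 5 + O$)
$- s{\left(147 - H{\left(12,v \right)} \right)} = - (5 + \left(147 - \left(13 + 2 \cdot 12\right)\right)) = - (5 + \left(147 - \left(13 + 24\right)\right)) = - (5 + \left(147 - 37\right)) = - (5 + 110) = \left(-1\right) 115 = -115$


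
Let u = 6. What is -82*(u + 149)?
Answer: -12710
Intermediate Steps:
-82*(u + 149) = -82*(6 + 149) = -82*155 = -12710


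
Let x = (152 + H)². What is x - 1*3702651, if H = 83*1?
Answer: -3647426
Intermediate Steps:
H = 83
x = 55225 (x = (152 + 83)² = 235² = 55225)
x - 1*3702651 = 55225 - 1*3702651 = 55225 - 3702651 = -3647426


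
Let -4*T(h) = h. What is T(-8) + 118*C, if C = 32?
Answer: 3778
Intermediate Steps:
T(h) = -h/4
T(-8) + 118*C = -¼*(-8) + 118*32 = 2 + 3776 = 3778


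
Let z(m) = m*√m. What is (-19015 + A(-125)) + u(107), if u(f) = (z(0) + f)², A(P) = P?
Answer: -7691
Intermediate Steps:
z(m) = m^(3/2)
u(f) = f² (u(f) = (0^(3/2) + f)² = (0 + f)² = f²)
(-19015 + A(-125)) + u(107) = (-19015 - 125) + 107² = -19140 + 11449 = -7691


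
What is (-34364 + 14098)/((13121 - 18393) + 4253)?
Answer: 20266/1019 ≈ 19.888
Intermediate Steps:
(-34364 + 14098)/((13121 - 18393) + 4253) = -20266/(-5272 + 4253) = -20266/(-1019) = -20266*(-1/1019) = 20266/1019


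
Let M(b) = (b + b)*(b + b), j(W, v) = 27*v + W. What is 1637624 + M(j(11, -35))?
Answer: 5127048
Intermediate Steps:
j(W, v) = W + 27*v
M(b) = 4*b² (M(b) = (2*b)*(2*b) = 4*b²)
1637624 + M(j(11, -35)) = 1637624 + 4*(11 + 27*(-35))² = 1637624 + 4*(11 - 945)² = 1637624 + 4*(-934)² = 1637624 + 4*872356 = 1637624 + 3489424 = 5127048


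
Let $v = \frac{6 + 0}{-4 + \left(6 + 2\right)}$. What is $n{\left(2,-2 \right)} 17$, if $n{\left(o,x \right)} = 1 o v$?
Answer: $51$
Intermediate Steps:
$v = \frac{3}{2}$ ($v = \frac{6}{-4 + 8} = \frac{6}{4} = 6 \cdot \frac{1}{4} = \frac{3}{2} \approx 1.5$)
$n{\left(o,x \right)} = \frac{3 o}{2}$ ($n{\left(o,x \right)} = 1 o \frac{3}{2} = o \frac{3}{2} = \frac{3 o}{2}$)
$n{\left(2,-2 \right)} 17 = \frac{3}{2} \cdot 2 \cdot 17 = 3 \cdot 17 = 51$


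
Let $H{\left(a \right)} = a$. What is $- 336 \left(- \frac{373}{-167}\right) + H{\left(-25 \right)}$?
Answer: $- \frac{129503}{167} \approx -775.47$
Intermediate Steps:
$- 336 \left(- \frac{373}{-167}\right) + H{\left(-25 \right)} = - 336 \left(- \frac{373}{-167}\right) - 25 = - 336 \left(\left(-373\right) \left(- \frac{1}{167}\right)\right) - 25 = \left(-336\right) \frac{373}{167} - 25 = - \frac{125328}{167} - 25 = - \frac{129503}{167}$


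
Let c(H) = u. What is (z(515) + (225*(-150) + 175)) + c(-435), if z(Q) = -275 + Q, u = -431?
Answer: -33766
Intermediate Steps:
c(H) = -431
(z(515) + (225*(-150) + 175)) + c(-435) = ((-275 + 515) + (225*(-150) + 175)) - 431 = (240 + (-33750 + 175)) - 431 = (240 - 33575) - 431 = -33335 - 431 = -33766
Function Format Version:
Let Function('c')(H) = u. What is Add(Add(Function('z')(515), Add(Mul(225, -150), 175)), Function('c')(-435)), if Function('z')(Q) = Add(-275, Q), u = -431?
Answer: -33766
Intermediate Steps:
Function('c')(H) = -431
Add(Add(Function('z')(515), Add(Mul(225, -150), 175)), Function('c')(-435)) = Add(Add(Add(-275, 515), Add(Mul(225, -150), 175)), -431) = Add(Add(240, Add(-33750, 175)), -431) = Add(Add(240, -33575), -431) = Add(-33335, -431) = -33766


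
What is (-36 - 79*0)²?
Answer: 1296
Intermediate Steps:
(-36 - 79*0)² = (-36 + 0)² = (-36)² = 1296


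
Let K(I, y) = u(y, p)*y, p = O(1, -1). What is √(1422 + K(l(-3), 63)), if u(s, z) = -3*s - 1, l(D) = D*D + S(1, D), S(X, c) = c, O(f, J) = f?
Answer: 6*I*√293 ≈ 102.7*I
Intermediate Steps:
p = 1
l(D) = D + D² (l(D) = D*D + D = D² + D = D + D²)
u(s, z) = -1 - 3*s
K(I, y) = y*(-1 - 3*y) (K(I, y) = (-1 - 3*y)*y = y*(-1 - 3*y))
√(1422 + K(l(-3), 63)) = √(1422 - 1*63*(1 + 3*63)) = √(1422 - 1*63*(1 + 189)) = √(1422 - 1*63*190) = √(1422 - 11970) = √(-10548) = 6*I*√293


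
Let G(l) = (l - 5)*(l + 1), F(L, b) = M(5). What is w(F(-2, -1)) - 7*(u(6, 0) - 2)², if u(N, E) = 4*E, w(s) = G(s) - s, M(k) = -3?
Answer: -9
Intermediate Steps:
F(L, b) = -3
G(l) = (1 + l)*(-5 + l) (G(l) = (-5 + l)*(1 + l) = (1 + l)*(-5 + l))
w(s) = -5 + s² - 5*s (w(s) = (-5 + s² - 4*s) - s = -5 + s² - 5*s)
w(F(-2, -1)) - 7*(u(6, 0) - 2)² = (-5 + (-3)² - 5*(-3)) - 7*(4*0 - 2)² = (-5 + 9 + 15) - 7*(0 - 2)² = 19 - 7*(-2)² = 19 - 7*4 = 19 - 28 = -9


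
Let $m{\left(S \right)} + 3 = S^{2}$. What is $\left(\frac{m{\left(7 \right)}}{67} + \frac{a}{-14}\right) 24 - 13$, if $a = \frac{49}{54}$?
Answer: $\frac{1159}{603} \approx 1.9221$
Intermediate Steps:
$a = \frac{49}{54}$ ($a = 49 \cdot \frac{1}{54} = \frac{49}{54} \approx 0.90741$)
$m{\left(S \right)} = -3 + S^{2}$
$\left(\frac{m{\left(7 \right)}}{67} + \frac{a}{-14}\right) 24 - 13 = \left(\frac{-3 + 7^{2}}{67} + \frac{49}{54 \left(-14\right)}\right) 24 - 13 = \left(\left(-3 + 49\right) \frac{1}{67} + \frac{49}{54} \left(- \frac{1}{14}\right)\right) 24 - 13 = \left(46 \cdot \frac{1}{67} - \frac{7}{108}\right) 24 - 13 = \left(\frac{46}{67} - \frac{7}{108}\right) 24 - 13 = \frac{4499}{7236} \cdot 24 - 13 = \frac{8998}{603} - 13 = \frac{1159}{603}$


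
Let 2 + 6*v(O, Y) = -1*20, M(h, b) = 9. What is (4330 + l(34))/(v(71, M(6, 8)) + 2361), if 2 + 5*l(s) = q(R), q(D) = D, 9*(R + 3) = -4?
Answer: 194801/106080 ≈ 1.8364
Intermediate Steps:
R = -31/9 (R = -3 + (1/9)*(-4) = -3 - 4/9 = -31/9 ≈ -3.4444)
l(s) = -49/45 (l(s) = -2/5 + (1/5)*(-31/9) = -2/5 - 31/45 = -49/45)
v(O, Y) = -11/3 (v(O, Y) = -1/3 + (-1*20)/6 = -1/3 + (1/6)*(-20) = -1/3 - 10/3 = -11/3)
(4330 + l(34))/(v(71, M(6, 8)) + 2361) = (4330 - 49/45)/(-11/3 + 2361) = 194801/(45*(7072/3)) = (194801/45)*(3/7072) = 194801/106080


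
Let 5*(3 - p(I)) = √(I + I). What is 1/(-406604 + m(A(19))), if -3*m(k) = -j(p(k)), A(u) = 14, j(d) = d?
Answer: -91485675/37198349911997 + 30*√7/37198349911997 ≈ -2.4594e-6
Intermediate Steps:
p(I) = 3 - √2*√I/5 (p(I) = 3 - √(I + I)/5 = 3 - √2*√I/5)
m(k) = 1 - √2*√k/15 (m(k) = -(-1)*(3 - √2*√k/5)/3 = -(-3 + √2*√k/5)/3 = 1 - √2*√k/15)
1/(-406604 + m(A(19))) = 1/(-406604 + (1 - √2*√14/15)) = 1/(-406604 + (1 - 2*√7/15)) = 1/(-406603 - 2*√7/15)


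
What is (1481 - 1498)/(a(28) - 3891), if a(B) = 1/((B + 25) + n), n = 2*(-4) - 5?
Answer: 680/155639 ≈ 0.0043691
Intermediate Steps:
n = -13 (n = -8 - 5 = -13)
a(B) = 1/(12 + B) (a(B) = 1/((B + 25) - 13) = 1/((25 + B) - 13) = 1/(12 + B))
(1481 - 1498)/(a(28) - 3891) = (1481 - 1498)/(1/(12 + 28) - 3891) = -17/(1/40 - 3891) = -17/(-155639/40) = -17*(-40/155639) = 680/155639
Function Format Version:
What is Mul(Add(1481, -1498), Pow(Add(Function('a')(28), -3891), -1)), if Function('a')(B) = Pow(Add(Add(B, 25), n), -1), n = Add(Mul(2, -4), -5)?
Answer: Rational(680, 155639) ≈ 0.0043691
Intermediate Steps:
n = -13 (n = Add(-8, -5) = -13)
Function('a')(B) = Pow(Add(12, B), -1) (Function('a')(B) = Pow(Add(Add(B, 25), -13), -1) = Pow(Add(Add(25, B), -13), -1) = Pow(Add(12, B), -1))
Mul(Add(1481, -1498), Pow(Add(Function('a')(28), -3891), -1)) = Mul(Add(1481, -1498), Pow(Add(Pow(Add(12, 28), -1), -3891), -1)) = Mul(-17, Pow(Add(Pow(40, -1), -3891), -1)) = Mul(-17, Pow(Add(Rational(1, 40), -3891), -1)) = Mul(-17, Pow(Rational(-155639, 40), -1)) = Mul(-17, Rational(-40, 155639)) = Rational(680, 155639)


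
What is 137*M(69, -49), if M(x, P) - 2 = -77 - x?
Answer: -19728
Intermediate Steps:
M(x, P) = -75 - x (M(x, P) = 2 + (-77 - x) = -75 - x)
137*M(69, -49) = 137*(-75 - 1*69) = 137*(-75 - 69) = 137*(-144) = -19728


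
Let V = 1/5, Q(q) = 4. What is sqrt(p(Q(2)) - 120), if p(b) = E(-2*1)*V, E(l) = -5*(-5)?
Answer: I*sqrt(115) ≈ 10.724*I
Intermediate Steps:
E(l) = 25
V = 1/5 ≈ 0.20000
p(b) = 5 (p(b) = 25*(1/5) = 5)
sqrt(p(Q(2)) - 120) = sqrt(5 - 120) = sqrt(-115) = I*sqrt(115)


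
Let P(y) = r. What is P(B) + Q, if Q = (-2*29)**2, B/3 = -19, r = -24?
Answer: 3340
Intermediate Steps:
B = -57 (B = 3*(-19) = -57)
P(y) = -24
Q = 3364 (Q = (-58)**2 = 3364)
P(B) + Q = -24 + 3364 = 3340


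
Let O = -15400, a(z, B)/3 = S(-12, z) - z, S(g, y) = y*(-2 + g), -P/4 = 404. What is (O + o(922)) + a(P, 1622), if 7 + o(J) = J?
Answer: 58235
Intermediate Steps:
P = -1616 (P = -4*404 = -1616)
o(J) = -7 + J
a(z, B) = -45*z (a(z, B) = 3*(z*(-2 - 12) - z) = 3*(z*(-14) - z) = 3*(-14*z - z) = 3*(-15*z) = -45*z)
(O + o(922)) + a(P, 1622) = (-15400 + (-7 + 922)) - 45*(-1616) = (-15400 + 915) + 72720 = -14485 + 72720 = 58235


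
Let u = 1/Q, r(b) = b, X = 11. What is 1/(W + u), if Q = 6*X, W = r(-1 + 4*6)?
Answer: 66/1519 ≈ 0.043450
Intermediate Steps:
W = 23 (W = -1 + 4*6 = -1 + 24 = 23)
Q = 66 (Q = 6*11 = 66)
u = 1/66 ≈ 0.015152
1/(W + u) = 1/(23 + 1/66) = 1/(1519/66) = 66/1519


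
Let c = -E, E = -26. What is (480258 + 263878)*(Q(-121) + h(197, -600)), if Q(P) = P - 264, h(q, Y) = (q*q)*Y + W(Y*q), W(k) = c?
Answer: -17327771559224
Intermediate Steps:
c = 26 (c = -1*(-26) = 26)
W(k) = 26
h(q, Y) = 26 + Y*q² (h(q, Y) = (q*q)*Y + 26 = q²*Y + 26 = Y*q² + 26 = 26 + Y*q²)
Q(P) = -264 + P
(480258 + 263878)*(Q(-121) + h(197, -600)) = (480258 + 263878)*((-264 - 121) + (26 - 600*197²)) = 744136*(-385 + (26 - 600*38809)) = 744136*(-385 + (26 - 23285400)) = 744136*(-385 - 23285374) = 744136*(-23285759) = -17327771559224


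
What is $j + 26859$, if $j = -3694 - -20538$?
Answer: $43703$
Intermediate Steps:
$j = 16844$ ($j = -3694 + 20538 = 16844$)
$j + 26859 = 16844 + 26859 = 43703$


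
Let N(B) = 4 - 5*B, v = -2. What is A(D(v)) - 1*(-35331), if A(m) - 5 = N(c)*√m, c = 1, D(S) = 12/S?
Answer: 35336 - I*√6 ≈ 35336.0 - 2.4495*I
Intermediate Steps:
A(m) = 5 - √m (A(m) = 5 + (4 - 5*1)*√m = 5 + (4 - 5)*√m = 5 - √m)
A(D(v)) - 1*(-35331) = (5 - √(12/(-2))) - 1*(-35331) = (5 - √(12*(-½))) + 35331 = (5 - √(-6)) + 35331 = (5 - I*√6) + 35331 = 35336 - I*√6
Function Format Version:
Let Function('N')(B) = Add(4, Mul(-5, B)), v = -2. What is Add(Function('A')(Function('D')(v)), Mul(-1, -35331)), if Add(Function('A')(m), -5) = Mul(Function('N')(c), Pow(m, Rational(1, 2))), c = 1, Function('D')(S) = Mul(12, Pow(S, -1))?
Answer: Add(35336, Mul(-1, I, Pow(6, Rational(1, 2)))) ≈ Add(35336., Mul(-2.4495, I))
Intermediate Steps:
Function('A')(m) = Add(5, Mul(-1, Pow(m, Rational(1, 2)))) (Function('A')(m) = Add(5, Mul(Add(4, Mul(-5, 1)), Pow(m, Rational(1, 2)))) = Add(5, Mul(Add(4, -5), Pow(m, Rational(1, 2)))) = Add(5, Mul(-1, Pow(m, Rational(1, 2)))))
Add(Function('A')(Function('D')(v)), Mul(-1, -35331)) = Add(Add(5, Mul(-1, Pow(Mul(12, Pow(-2, -1)), Rational(1, 2)))), Mul(-1, -35331)) = Add(Add(5, Mul(-1, Pow(Mul(12, Rational(-1, 2)), Rational(1, 2)))), 35331) = Add(Add(5, Mul(-1, Pow(-6, Rational(1, 2)))), 35331) = Add(Add(5, Mul(-1, Mul(I, Pow(6, Rational(1, 2))))), 35331) = Add(Add(5, Mul(-1, I, Pow(6, Rational(1, 2)))), 35331) = Add(35336, Mul(-1, I, Pow(6, Rational(1, 2))))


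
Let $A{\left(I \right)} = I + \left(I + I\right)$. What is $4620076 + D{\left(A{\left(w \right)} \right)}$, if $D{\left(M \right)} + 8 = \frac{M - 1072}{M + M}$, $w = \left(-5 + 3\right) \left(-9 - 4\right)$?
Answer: $\frac{360364807}{78} \approx 4.6201 \cdot 10^{6}$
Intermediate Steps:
$w = 26$ ($w = \left(-2\right) \left(-13\right) = 26$)
$A{\left(I \right)} = 3 I$ ($A{\left(I \right)} = I + 2 I = 3 I$)
$D{\left(M \right)} = -8 + \frac{-1072 + M}{2 M}$ ($D{\left(M \right)} = -8 + \frac{M - 1072}{M + M} = -8 + \frac{-1072 + M}{2 M}$)
$4620076 + D{\left(A{\left(w \right)} \right)} = 4620076 - \left(\frac{15}{2} + \frac{536}{3 \cdot 26}\right) = 4620076 - \left(\frac{15}{2} + \frac{536}{78}\right) = 4620076 - \frac{1121}{78} = \frac{360364807}{78}$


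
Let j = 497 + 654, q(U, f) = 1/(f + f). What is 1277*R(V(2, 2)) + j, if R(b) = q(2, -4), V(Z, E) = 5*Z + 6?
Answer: 7931/8 ≈ 991.38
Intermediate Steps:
q(U, f) = 1/(2*f)
j = 1151
V(Z, E) = 6 + 5*Z
R(b) = -⅛ (R(b) = (½)/(-4) = (½)*(-¼) = -⅛)
1277*R(V(2, 2)) + j = 1277*(-⅛) + 1151 = -1277/8 + 1151 = 7931/8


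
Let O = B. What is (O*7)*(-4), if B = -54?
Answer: 1512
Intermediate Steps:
O = -54
(O*7)*(-4) = -54*7*(-4) = -378*(-4) = 1512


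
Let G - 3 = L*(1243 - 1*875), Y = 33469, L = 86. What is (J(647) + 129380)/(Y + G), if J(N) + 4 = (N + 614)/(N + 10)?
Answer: 85001293/42783840 ≈ 1.9868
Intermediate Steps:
J(N) = -4 + (614 + N)/(10 + N) (J(N) = -4 + (N + 614)/(N + 10) = -4 + (614 + N)/(10 + N))
G = 31651 (G = 3 + 86*(1243 - 1*875) = 3 + 86*(1243 - 875) = 3 + 86*368 = 3 + 31648 = 31651)
(J(647) + 129380)/(Y + G) = ((574 - 3*647)/(10 + 647) + 129380)/(33469 + 31651) = ((574 - 1941)/657 + 129380)/65120 = ((1/657)*(-1367) + 129380)*(1/65120) = (-1367/657 + 129380)*(1/65120) = (85001293/657)*(1/65120) = 85001293/42783840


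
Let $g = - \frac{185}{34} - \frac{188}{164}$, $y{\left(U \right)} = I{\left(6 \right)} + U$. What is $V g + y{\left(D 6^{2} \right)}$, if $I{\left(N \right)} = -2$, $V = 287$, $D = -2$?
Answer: $- \frac{66797}{34} \approx -1964.6$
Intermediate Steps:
$y{\left(U \right)} = -2 + U$
$g = - \frac{9183}{1394}$ ($g = \left(-185\right) \frac{1}{34} - \frac{47}{41} = - \frac{185}{34} - \frac{47}{41} = - \frac{9183}{1394} \approx -6.5875$)
$V g + y{\left(D 6^{2} \right)} = 287 \left(- \frac{9183}{1394}\right) - \left(2 + 2 \cdot 6^{2}\right) = - \frac{64281}{34} - 74 = - \frac{66797}{34}$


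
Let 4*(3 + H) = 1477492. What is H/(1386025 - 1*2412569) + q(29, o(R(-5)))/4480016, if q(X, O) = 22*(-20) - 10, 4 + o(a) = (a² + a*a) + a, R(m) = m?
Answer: -12931605115/35929168318 ≈ -0.35992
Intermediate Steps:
o(a) = -4 + a + 2*a² (o(a) = -4 + ((a² + a*a) + a) = -4 + ((a² + a²) + a) = -4 + (2*a² + a) = -4 + (a + 2*a²) = -4 + a + 2*a²)
H = 369370 (H = -3 + (¼)*1477492 = -3 + 369373 = 369370)
q(X, O) = -450 (q(X, O) = -440 - 10 = -450)
H/(1386025 - 1*2412569) + q(29, o(R(-5)))/4480016 = 369370/(1386025 - 1*2412569) - 450/4480016 = 369370/(1386025 - 2412569) - 450*1/4480016 = 369370/(-1026544) - 225/2240008 = 369370*(-1/1026544) - 225/2240008 = -184685/513272 - 225/2240008 = -12931605115/35929168318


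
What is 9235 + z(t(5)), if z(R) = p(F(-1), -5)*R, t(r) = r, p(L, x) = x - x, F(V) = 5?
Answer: 9235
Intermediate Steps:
p(L, x) = 0
z(R) = 0 (z(R) = 0*R = 0)
9235 + z(t(5)) = 9235 + 0 = 9235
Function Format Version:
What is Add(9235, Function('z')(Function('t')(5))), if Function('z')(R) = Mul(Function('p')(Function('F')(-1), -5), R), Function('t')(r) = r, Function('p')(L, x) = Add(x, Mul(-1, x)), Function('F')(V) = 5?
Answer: 9235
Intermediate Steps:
Function('p')(L, x) = 0
Function('z')(R) = 0 (Function('z')(R) = Mul(0, R) = 0)
Add(9235, Function('z')(Function('t')(5))) = Add(9235, 0) = 9235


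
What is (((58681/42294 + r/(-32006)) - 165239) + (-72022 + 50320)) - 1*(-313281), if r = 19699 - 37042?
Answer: 6108008532596/48345063 ≈ 1.2634e+5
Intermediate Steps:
r = -17343
(((58681/42294 + r/(-32006)) - 165239) + (-72022 + 50320)) - 1*(-313281) = (((58681/42294 - 17343/(-32006)) - 165239) + (-72022 + 50320)) - 1*(-313281) = (((58681*(1/42294) - 17343*(-1/32006)) - 165239) - 21702) + 313281 = (((8383/6042 + 17343/32006) - 165239) - 21702) + 313281 = ((93273176/48345063 - 165239) - 21702) + 313281 = (-7988396591881/48345063 - 21702) + 313281 = -9037581149107/48345063 + 313281 = 6108008532596/48345063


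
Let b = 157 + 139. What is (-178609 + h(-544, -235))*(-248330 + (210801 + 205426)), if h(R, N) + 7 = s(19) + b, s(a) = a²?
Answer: -29878782223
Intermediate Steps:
b = 296
h(R, N) = 650 (h(R, N) = -7 + (19² + 296) = -7 + (361 + 296) = -7 + 657 = 650)
(-178609 + h(-544, -235))*(-248330 + (210801 + 205426)) = (-178609 + 650)*(-248330 + (210801 + 205426)) = -177959*(-248330 + 416227) = -177959*167897 = -29878782223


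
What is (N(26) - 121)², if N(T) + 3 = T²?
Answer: 304704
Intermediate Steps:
N(T) = -3 + T²
(N(26) - 121)² = ((-3 + 26²) - 121)² = ((-3 + 676) - 121)² = (673 - 121)² = 552² = 304704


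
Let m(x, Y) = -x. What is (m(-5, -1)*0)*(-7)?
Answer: 0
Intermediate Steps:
(m(-5, -1)*0)*(-7) = (-1*(-5)*0)*(-7) = (5*0)*(-7) = 0*(-7) = 0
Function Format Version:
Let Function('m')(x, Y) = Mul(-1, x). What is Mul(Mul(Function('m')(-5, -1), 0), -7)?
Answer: 0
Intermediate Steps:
Mul(Mul(Function('m')(-5, -1), 0), -7) = Mul(Mul(Mul(-1, -5), 0), -7) = Mul(Mul(5, 0), -7) = Mul(0, -7) = 0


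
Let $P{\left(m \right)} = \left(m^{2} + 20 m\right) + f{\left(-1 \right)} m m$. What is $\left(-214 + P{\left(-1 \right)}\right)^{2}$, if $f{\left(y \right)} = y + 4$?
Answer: $52900$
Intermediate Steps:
$f{\left(y \right)} = 4 + y$
$P{\left(m \right)} = 4 m^{2} + 20 m$ ($P{\left(m \right)} = \left(m^{2} + 20 m\right) + \left(4 - 1\right) m m = \left(m^{2} + 20 m\right) + 3 m m = \left(m^{2} + 20 m\right) + 3 m^{2} = 4 m^{2} + 20 m$)
$\left(-214 + P{\left(-1 \right)}\right)^{2} = \left(-214 + 4 \left(-1\right) \left(5 - 1\right)\right)^{2} = \left(-214 + 4 \left(-1\right) 4\right)^{2} = \left(-214 - 16\right)^{2} = \left(-230\right)^{2} = 52900$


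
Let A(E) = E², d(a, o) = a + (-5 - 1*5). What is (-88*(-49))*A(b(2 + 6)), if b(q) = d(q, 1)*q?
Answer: 1103872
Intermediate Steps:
d(a, o) = -10 + a (d(a, o) = a + (-5 - 5) = a - 10 = -10 + a)
b(q) = q*(-10 + q) (b(q) = (-10 + q)*q = q*(-10 + q))
(-88*(-49))*A(b(2 + 6)) = (-88*(-49))*((2 + 6)*(-10 + (2 + 6)))² = 4312*(8*(-10 + 8))² = 4312*(8*(-2))² = 4312*(-16)² = 4312*256 = 1103872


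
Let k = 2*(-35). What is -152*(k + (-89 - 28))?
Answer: 28424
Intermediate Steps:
k = -70
-152*(k + (-89 - 28)) = -152*(-70 + (-89 - 28)) = -152*(-70 - 117) = -152*(-187) = 28424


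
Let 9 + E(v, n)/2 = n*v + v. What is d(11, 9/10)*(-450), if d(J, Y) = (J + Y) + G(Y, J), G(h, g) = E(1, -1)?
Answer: 2745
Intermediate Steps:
E(v, n) = -18 + 2*v + 2*n*v (E(v, n) = -18 + 2*(n*v + v) = -18 + 2*(v + n*v) = -18 + (2*v + 2*n*v) = -18 + 2*v + 2*n*v)
G(h, g) = -18 (G(h, g) = -18 + 2*1 + 2*(-1)*1 = -18 + 2 - 2 = -18)
d(J, Y) = -18 + J + Y (d(J, Y) = (J + Y) - 18 = -18 + J + Y)
d(11, 9/10)*(-450) = (-18 + 11 + 9/10)*(-450) = -61/10*(-450) = 2745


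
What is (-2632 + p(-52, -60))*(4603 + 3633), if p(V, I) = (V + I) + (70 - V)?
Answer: -21594792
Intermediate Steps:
p(V, I) = 70 + I (p(V, I) = (I + V) + (70 - V) = 70 + I)
(-2632 + p(-52, -60))*(4603 + 3633) = (-2632 + (70 - 60))*(4603 + 3633) = (-2632 + 10)*8236 = -2622*8236 = -21594792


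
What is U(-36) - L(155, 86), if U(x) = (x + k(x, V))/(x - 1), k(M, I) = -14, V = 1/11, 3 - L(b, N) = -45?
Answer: -1726/37 ≈ -46.649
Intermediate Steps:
L(b, N) = 48 (L(b, N) = 3 - 1*(-45) = 3 + 45 = 48)
V = 1/11 ≈ 0.090909
U(x) = (-14 + x)/(-1 + x) (U(x) = (x - 14)/(x - 1) = (-14 + x)/(-1 + x))
U(-36) - L(155, 86) = (-14 - 36)/(-1 - 36) - 1*48 = -50/(-37) - 48 = -1/37*(-50) - 48 = 50/37 - 48 = -1726/37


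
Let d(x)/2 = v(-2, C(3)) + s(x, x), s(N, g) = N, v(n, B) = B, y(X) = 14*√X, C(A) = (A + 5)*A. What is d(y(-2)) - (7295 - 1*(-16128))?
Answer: -23375 + 28*I*√2 ≈ -23375.0 + 39.598*I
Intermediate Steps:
C(A) = A*(5 + A) (C(A) = (5 + A)*A = A*(5 + A))
d(x) = 48 + 2*x (d(x) = 2*(3*(5 + 3) + x) = 2*(3*8 + x) = 2*(24 + x) = 48 + 2*x)
d(y(-2)) - (7295 - 1*(-16128)) = (48 + 2*(14*√(-2))) - (7295 - 1*(-16128)) = (48 + 2*(14*(I*√2))) - (7295 + 16128) = (48 + 2*(14*I*√2)) - 1*23423 = (48 + 28*I*√2) - 23423 = -23375 + 28*I*√2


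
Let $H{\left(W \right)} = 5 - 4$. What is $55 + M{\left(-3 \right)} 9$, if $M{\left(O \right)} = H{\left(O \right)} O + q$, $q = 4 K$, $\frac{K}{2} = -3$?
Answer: $-188$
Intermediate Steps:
$K = -6$ ($K = 2 \left(-3\right) = -6$)
$q = -24$ ($q = 4 \left(-6\right) = -24$)
$H{\left(W \right)} = 1$
$M{\left(O \right)} = -24 + O$ ($M{\left(O \right)} = 1 O - 24 = O - 24 = -24 + O$)
$55 + M{\left(-3 \right)} 9 = 55 + \left(-24 - 3\right) 9 = 55 - 243 = -188$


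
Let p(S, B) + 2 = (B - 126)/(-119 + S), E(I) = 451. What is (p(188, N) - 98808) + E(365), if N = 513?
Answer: -2262128/23 ≈ -98353.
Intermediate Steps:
p(S, B) = -2 + (-126 + B)/(-119 + S) (p(S, B) = -2 + (B - 126)/(-119 + S) = -2 + (-126 + B)/(-119 + S))
(p(188, N) - 98808) + E(365) = ((112 + 513 - 2*188)/(-119 + 188) - 98808) + 451 = ((112 + 513 - 376)/69 - 98808) + 451 = ((1/69)*249 - 98808) + 451 = (83/23 - 98808) + 451 = -2272501/23 + 451 = -2262128/23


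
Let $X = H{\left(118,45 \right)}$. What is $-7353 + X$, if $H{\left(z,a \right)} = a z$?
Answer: $-2043$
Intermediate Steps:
$X = 5310$ ($X = 45 \cdot 118 = 5310$)
$-7353 + X = -7353 + 5310 = -2043$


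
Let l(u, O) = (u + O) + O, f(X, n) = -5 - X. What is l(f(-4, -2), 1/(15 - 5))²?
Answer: 16/25 ≈ 0.64000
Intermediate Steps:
l(u, O) = u + 2*O (l(u, O) = (O + u) + O = u + 2*O)
l(f(-4, -2), 1/(15 - 5))² = ((-5 - 1*(-4)) + 2/(15 - 5))² = ((-5 + 4) + 2/10)² = (-1 + 2*(⅒))² = (-1 + ⅕)² = (-⅘)² = 16/25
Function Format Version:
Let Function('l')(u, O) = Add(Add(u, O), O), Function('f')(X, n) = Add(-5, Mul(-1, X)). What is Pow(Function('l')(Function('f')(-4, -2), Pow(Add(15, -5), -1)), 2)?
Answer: Rational(16, 25) ≈ 0.64000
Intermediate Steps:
Function('l')(u, O) = Add(u, Mul(2, O)) (Function('l')(u, O) = Add(Add(O, u), O) = Add(u, Mul(2, O)))
Pow(Function('l')(Function('f')(-4, -2), Pow(Add(15, -5), -1)), 2) = Pow(Add(Add(-5, Mul(-1, -4)), Mul(2, Pow(Add(15, -5), -1))), 2) = Pow(Add(Add(-5, 4), Mul(2, Pow(10, -1))), 2) = Pow(Add(-1, Mul(2, Rational(1, 10))), 2) = Pow(Add(-1, Rational(1, 5)), 2) = Pow(Rational(-4, 5), 2) = Rational(16, 25)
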